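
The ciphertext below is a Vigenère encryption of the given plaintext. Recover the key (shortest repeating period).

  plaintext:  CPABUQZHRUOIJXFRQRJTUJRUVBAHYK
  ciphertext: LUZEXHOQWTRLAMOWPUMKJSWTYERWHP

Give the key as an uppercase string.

JFZDDRP

  i= 0: L-C =  9 → J
  i= 1: U-P =  5 → F
  i= 2: Z-A = 25 → Z
  i= 3: E-B =  3 → D
  i= 4: X-U =  3 → D
  i= 5: H-Q = 17 → R
  i= 6: O-Z = 15 → P
  i= 7: Q-H =  9 → J
  i= 8: W-R =  5 → F
  i= 9: T-U = 25 → Z
  i=10: R-O =  3 → D
  i=11: L-I =  3 → D
  i=12: A-J = 17 → R
  i=13: M-X = 15 → P
  i=14: O-F =  9 → J
  i=15: W-R =  5 → F
  i=16: P-Q = 25 → Z
  i=17: U-R =  3 → D
  i=18: M-J =  3 → D
  i=19: K-T = 17 → R
  i=20: J-U = 15 → P
  i=21: S-J =  9 → J
  i=22: W-R =  5 → F
  i=23: T-U = 25 → Z
  i=24: Y-V =  3 → D
  i=25: E-B =  3 → D
  i=26: R-A = 17 → R
  i=27: W-H = 15 → P
  i=28: H-Y =  9 → J
  i=29: P-K =  5 → F
  shifts repeat with period 7: JFZDDRP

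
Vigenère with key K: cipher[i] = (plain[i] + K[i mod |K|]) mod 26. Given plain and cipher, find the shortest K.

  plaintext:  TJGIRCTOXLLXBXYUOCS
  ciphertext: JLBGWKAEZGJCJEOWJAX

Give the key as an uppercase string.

  i= 0: J-T = 16 → Q
  i= 1: L-J =  2 → C
  i= 2: B-G = 21 → V
  i= 3: G-I = 24 → Y
  i= 4: W-R =  5 → F
  i= 5: K-C =  8 → I
  i= 6: A-T =  7 → H
  i= 7: E-O = 16 → Q
  i= 8: Z-X =  2 → C
  i= 9: G-L = 21 → V
  i=10: J-L = 24 → Y
  i=11: C-X =  5 → F
  i=12: J-B =  8 → I
  i=13: E-X =  7 → H
  i=14: O-Y = 16 → Q
  i=15: W-U =  2 → C
  i=16: J-O = 21 → V
  i=17: A-C = 24 → Y
  i=18: X-S =  5 → F
  shifts repeat with period 7: QCVYFIH

QCVYFIH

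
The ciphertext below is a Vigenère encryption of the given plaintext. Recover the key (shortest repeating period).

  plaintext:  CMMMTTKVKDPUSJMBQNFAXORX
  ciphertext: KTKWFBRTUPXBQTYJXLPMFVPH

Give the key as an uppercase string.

  i= 0: K-C =  8 → I
  i= 1: T-M =  7 → H
  i= 2: K-M = 24 → Y
  i= 3: W-M = 10 → K
  i= 4: F-T = 12 → M
  i= 5: B-T =  8 → I
  i= 6: R-K =  7 → H
  i= 7: T-V = 24 → Y
  i= 8: U-K = 10 → K
  i= 9: P-D = 12 → M
  i=10: X-P =  8 → I
  i=11: B-U =  7 → H
  i=12: Q-S = 24 → Y
  i=13: T-J = 10 → K
  i=14: Y-M = 12 → M
  i=15: J-B =  8 → I
  i=16: X-Q =  7 → H
  i=17: L-N = 24 → Y
  i=18: P-F = 10 → K
  i=19: M-A = 12 → M
  i=20: F-X =  8 → I
  i=21: V-O =  7 → H
  i=22: P-R = 24 → Y
  i=23: H-X = 10 → K
  shifts repeat with period 5: IHYKM

IHYKM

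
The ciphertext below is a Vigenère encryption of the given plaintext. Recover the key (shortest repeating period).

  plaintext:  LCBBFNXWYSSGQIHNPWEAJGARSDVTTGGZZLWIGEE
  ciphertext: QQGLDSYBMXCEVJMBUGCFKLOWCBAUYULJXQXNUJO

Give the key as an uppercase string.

FOFKYFB

  i= 0: Q-L =  5 → F
  i= 1: Q-C = 14 → O
  i= 2: G-B =  5 → F
  i= 3: L-B = 10 → K
  i= 4: D-F = 24 → Y
  i= 5: S-N =  5 → F
  i= 6: Y-X =  1 → B
  i= 7: B-W =  5 → F
  i= 8: M-Y = 14 → O
  i= 9: X-S =  5 → F
  i=10: C-S = 10 → K
  i=11: E-G = 24 → Y
  i=12: V-Q =  5 → F
  i=13: J-I =  1 → B
  i=14: M-H =  5 → F
  i=15: B-N = 14 → O
  i=16: U-P =  5 → F
  i=17: G-W = 10 → K
  i=18: C-E = 24 → Y
  i=19: F-A =  5 → F
  i=20: K-J =  1 → B
  i=21: L-G =  5 → F
  i=22: O-A = 14 → O
  i=23: W-R =  5 → F
  i=24: C-S = 10 → K
  i=25: B-D = 24 → Y
  i=26: A-V =  5 → F
  i=27: U-T =  1 → B
  i=28: Y-T =  5 → F
  i=29: U-G = 14 → O
  i=30: L-G =  5 → F
  i=31: J-Z = 10 → K
  i=32: X-Z = 24 → Y
  i=33: Q-L =  5 → F
  i=34: X-W =  1 → B
  i=35: N-I =  5 → F
  i=36: U-G = 14 → O
  i=37: J-E =  5 → F
  i=38: O-E = 10 → K
  shifts repeat with period 7: FOFKYFB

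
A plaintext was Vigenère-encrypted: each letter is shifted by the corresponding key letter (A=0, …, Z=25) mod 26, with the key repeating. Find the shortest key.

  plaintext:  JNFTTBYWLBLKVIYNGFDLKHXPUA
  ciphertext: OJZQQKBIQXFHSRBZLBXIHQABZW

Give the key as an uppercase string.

  i= 0: O-J =  5 → F
  i= 1: J-N = 22 → W
  i= 2: Z-F = 20 → U
  i= 3: Q-T = 23 → X
  i= 4: Q-T = 23 → X
  i= 5: K-B =  9 → J
  i= 6: B-Y =  3 → D
  i= 7: I-W = 12 → M
  i= 8: Q-L =  5 → F
  i= 9: X-B = 22 → W
  i=10: F-L = 20 → U
  i=11: H-K = 23 → X
  i=12: S-V = 23 → X
  i=13: R-I =  9 → J
  i=14: B-Y =  3 → D
  i=15: Z-N = 12 → M
  i=16: L-G =  5 → F
  i=17: B-F = 22 → W
  i=18: X-D = 20 → U
  i=19: I-L = 23 → X
  i=20: H-K = 23 → X
  i=21: Q-H =  9 → J
  i=22: A-X =  3 → D
  i=23: B-P = 12 → M
  i=24: Z-U =  5 → F
  i=25: W-A = 22 → W
  shifts repeat with period 8: FWUXXJDM

FWUXXJDM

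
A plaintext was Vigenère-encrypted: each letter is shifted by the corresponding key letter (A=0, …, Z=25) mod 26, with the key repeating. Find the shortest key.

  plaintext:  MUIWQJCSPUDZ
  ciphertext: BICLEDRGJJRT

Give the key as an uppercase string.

POU

  i= 0: B-M = 15 → P
  i= 1: I-U = 14 → O
  i= 2: C-I = 20 → U
  i= 3: L-W = 15 → P
  i= 4: E-Q = 14 → O
  i= 5: D-J = 20 → U
  i= 6: R-C = 15 → P
  i= 7: G-S = 14 → O
  i= 8: J-P = 20 → U
  i= 9: J-U = 15 → P
  i=10: R-D = 14 → O
  i=11: T-Z = 20 → U
  shifts repeat with period 3: POU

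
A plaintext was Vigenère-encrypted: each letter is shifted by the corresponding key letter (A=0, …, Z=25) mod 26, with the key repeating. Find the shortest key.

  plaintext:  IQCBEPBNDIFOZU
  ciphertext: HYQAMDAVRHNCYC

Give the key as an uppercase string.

ZIO

  i= 0: H-I = 25 → Z
  i= 1: Y-Q =  8 → I
  i= 2: Q-C = 14 → O
  i= 3: A-B = 25 → Z
  i= 4: M-E =  8 → I
  i= 5: D-P = 14 → O
  i= 6: A-B = 25 → Z
  i= 7: V-N =  8 → I
  i= 8: R-D = 14 → O
  i= 9: H-I = 25 → Z
  i=10: N-F =  8 → I
  i=11: C-O = 14 → O
  i=12: Y-Z = 25 → Z
  i=13: C-U =  8 → I
  shifts repeat with period 3: ZIO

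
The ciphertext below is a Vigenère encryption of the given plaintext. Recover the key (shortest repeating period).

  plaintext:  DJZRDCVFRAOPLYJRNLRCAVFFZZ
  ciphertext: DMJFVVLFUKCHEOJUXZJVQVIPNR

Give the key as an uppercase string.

  i= 0: D-D =  0 → A
  i= 1: M-J =  3 → D
  i= 2: J-Z = 10 → K
  i= 3: F-R = 14 → O
  i= 4: V-D = 18 → S
  i= 5: V-C = 19 → T
  i= 6: L-V = 16 → Q
  i= 7: F-F =  0 → A
  i= 8: U-R =  3 → D
  i= 9: K-A = 10 → K
  i=10: C-O = 14 → O
  i=11: H-P = 18 → S
  i=12: E-L = 19 → T
  i=13: O-Y = 16 → Q
  i=14: J-J =  0 → A
  i=15: U-R =  3 → D
  i=16: X-N = 10 → K
  i=17: Z-L = 14 → O
  i=18: J-R = 18 → S
  i=19: V-C = 19 → T
  i=20: Q-A = 16 → Q
  i=21: V-V =  0 → A
  i=22: I-F =  3 → D
  i=23: P-F = 10 → K
  i=24: N-Z = 14 → O
  i=25: R-Z = 18 → S
  shifts repeat with period 7: ADKOSTQ

ADKOSTQ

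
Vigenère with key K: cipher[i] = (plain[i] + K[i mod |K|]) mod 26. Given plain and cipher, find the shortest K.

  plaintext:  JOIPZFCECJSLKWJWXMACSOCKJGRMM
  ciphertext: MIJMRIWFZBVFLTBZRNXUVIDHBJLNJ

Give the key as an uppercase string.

  i= 0: M-J =  3 → D
  i= 1: I-O = 20 → U
  i= 2: J-I =  1 → B
  i= 3: M-P = 23 → X
  i= 4: R-Z = 18 → S
  i= 5: I-F =  3 → D
  i= 6: W-C = 20 → U
  i= 7: F-E =  1 → B
  i= 8: Z-C = 23 → X
  i= 9: B-J = 18 → S
  i=10: V-S =  3 → D
  i=11: F-L = 20 → U
  i=12: L-K =  1 → B
  i=13: T-W = 23 → X
  i=14: B-J = 18 → S
  i=15: Z-W =  3 → D
  i=16: R-X = 20 → U
  i=17: N-M =  1 → B
  i=18: X-A = 23 → X
  i=19: U-C = 18 → S
  i=20: V-S =  3 → D
  i=21: I-O = 20 → U
  i=22: D-C =  1 → B
  i=23: H-K = 23 → X
  i=24: B-J = 18 → S
  i=25: J-G =  3 → D
  i=26: L-R = 20 → U
  i=27: N-M =  1 → B
  i=28: J-M = 23 → X
  shifts repeat with period 5: DUBXS

DUBXS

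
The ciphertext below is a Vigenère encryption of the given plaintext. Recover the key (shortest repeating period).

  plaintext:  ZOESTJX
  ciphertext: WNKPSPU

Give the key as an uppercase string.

  i= 0: W-Z = 23 → X
  i= 1: N-O = 25 → Z
  i= 2: K-E =  6 → G
  i= 3: P-S = 23 → X
  i= 4: S-T = 25 → Z
  i= 5: P-J =  6 → G
  i= 6: U-X = 23 → X
  shifts repeat with period 3: XZG

XZG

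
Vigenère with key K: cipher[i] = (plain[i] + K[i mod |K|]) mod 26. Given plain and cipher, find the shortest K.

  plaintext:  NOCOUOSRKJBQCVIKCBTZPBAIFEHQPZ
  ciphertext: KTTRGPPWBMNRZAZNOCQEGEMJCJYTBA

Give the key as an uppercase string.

XFRDMB

  i= 0: K-N = 23 → X
  i= 1: T-O =  5 → F
  i= 2: T-C = 17 → R
  i= 3: R-O =  3 → D
  i= 4: G-U = 12 → M
  i= 5: P-O =  1 → B
  i= 6: P-S = 23 → X
  i= 7: W-R =  5 → F
  i= 8: B-K = 17 → R
  i= 9: M-J =  3 → D
  i=10: N-B = 12 → M
  i=11: R-Q =  1 → B
  i=12: Z-C = 23 → X
  i=13: A-V =  5 → F
  i=14: Z-I = 17 → R
  i=15: N-K =  3 → D
  i=16: O-C = 12 → M
  i=17: C-B =  1 → B
  i=18: Q-T = 23 → X
  i=19: E-Z =  5 → F
  i=20: G-P = 17 → R
  i=21: E-B =  3 → D
  i=22: M-A = 12 → M
  i=23: J-I =  1 → B
  i=24: C-F = 23 → X
  i=25: J-E =  5 → F
  i=26: Y-H = 17 → R
  i=27: T-Q =  3 → D
  i=28: B-P = 12 → M
  i=29: A-Z =  1 → B
  shifts repeat with period 6: XFRDMB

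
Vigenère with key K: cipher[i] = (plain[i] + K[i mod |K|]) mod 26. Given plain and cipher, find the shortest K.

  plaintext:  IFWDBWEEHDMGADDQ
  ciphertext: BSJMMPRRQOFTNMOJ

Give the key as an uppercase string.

  i= 0: B-I = 19 → T
  i= 1: S-F = 13 → N
  i= 2: J-W = 13 → N
  i= 3: M-D =  9 → J
  i= 4: M-B = 11 → L
  i= 5: P-W = 19 → T
  i= 6: R-E = 13 → N
  i= 7: R-E = 13 → N
  i= 8: Q-H =  9 → J
  i= 9: O-D = 11 → L
  i=10: F-M = 19 → T
  i=11: T-G = 13 → N
  i=12: N-A = 13 → N
  i=13: M-D =  9 → J
  i=14: O-D = 11 → L
  i=15: J-Q = 19 → T
  shifts repeat with period 5: TNNJL

TNNJL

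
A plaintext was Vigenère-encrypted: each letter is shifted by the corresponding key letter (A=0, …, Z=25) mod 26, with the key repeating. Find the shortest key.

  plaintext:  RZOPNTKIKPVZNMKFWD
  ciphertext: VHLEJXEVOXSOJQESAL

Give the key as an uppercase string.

  i= 0: V-R =  4 → E
  i= 1: H-Z =  8 → I
  i= 2: L-O = 23 → X
  i= 3: E-P = 15 → P
  i= 4: J-N = 22 → W
  i= 5: X-T =  4 → E
  i= 6: E-K = 20 → U
  i= 7: V-I = 13 → N
  i= 8: O-K =  4 → E
  i= 9: X-P =  8 → I
  i=10: S-V = 23 → X
  i=11: O-Z = 15 → P
  i=12: J-N = 22 → W
  i=13: Q-M =  4 → E
  i=14: E-K = 20 → U
  i=15: S-F = 13 → N
  i=16: A-W =  4 → E
  i=17: L-D =  8 → I
  shifts repeat with period 8: EIXPWEUN

EIXPWEUN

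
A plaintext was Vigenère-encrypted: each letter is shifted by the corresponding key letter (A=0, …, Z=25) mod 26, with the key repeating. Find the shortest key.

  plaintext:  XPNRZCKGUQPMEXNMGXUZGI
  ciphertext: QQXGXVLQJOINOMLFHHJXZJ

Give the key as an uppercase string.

  i= 0: Q-X = 19 → T
  i= 1: Q-P =  1 → B
  i= 2: X-N = 10 → K
  i= 3: G-R = 15 → P
  i= 4: X-Z = 24 → Y
  i= 5: V-C = 19 → T
  i= 6: L-K =  1 → B
  i= 7: Q-G = 10 → K
  i= 8: J-U = 15 → P
  i= 9: O-Q = 24 → Y
  i=10: I-P = 19 → T
  i=11: N-M =  1 → B
  i=12: O-E = 10 → K
  i=13: M-X = 15 → P
  i=14: L-N = 24 → Y
  i=15: F-M = 19 → T
  i=16: H-G =  1 → B
  i=17: H-X = 10 → K
  i=18: J-U = 15 → P
  i=19: X-Z = 24 → Y
  i=20: Z-G = 19 → T
  i=21: J-I =  1 → B
  shifts repeat with period 5: TBKPY

TBKPY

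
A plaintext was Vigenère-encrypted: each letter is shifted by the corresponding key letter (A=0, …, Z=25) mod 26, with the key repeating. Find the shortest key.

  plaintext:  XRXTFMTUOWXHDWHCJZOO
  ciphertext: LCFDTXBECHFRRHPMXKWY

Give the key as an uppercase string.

  i= 0: L-X = 14 → O
  i= 1: C-R = 11 → L
  i= 2: F-X =  8 → I
  i= 3: D-T = 10 → K
  i= 4: T-F = 14 → O
  i= 5: X-M = 11 → L
  i= 6: B-T =  8 → I
  i= 7: E-U = 10 → K
  i= 8: C-O = 14 → O
  i= 9: H-W = 11 → L
  i=10: F-X =  8 → I
  i=11: R-H = 10 → K
  i=12: R-D = 14 → O
  i=13: H-W = 11 → L
  i=14: P-H =  8 → I
  i=15: M-C = 10 → K
  i=16: X-J = 14 → O
  i=17: K-Z = 11 → L
  i=18: W-O =  8 → I
  i=19: Y-O = 10 → K
  shifts repeat with period 4: OLIK

OLIK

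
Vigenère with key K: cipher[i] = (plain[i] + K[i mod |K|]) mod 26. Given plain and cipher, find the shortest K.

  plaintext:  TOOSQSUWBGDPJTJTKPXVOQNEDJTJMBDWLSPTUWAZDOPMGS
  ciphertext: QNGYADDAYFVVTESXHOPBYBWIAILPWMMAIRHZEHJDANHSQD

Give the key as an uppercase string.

  i= 0: Q-T = 23 → X
  i= 1: N-O = 25 → Z
  i= 2: G-O = 18 → S
  i= 3: Y-S =  6 → G
  i= 4: A-Q = 10 → K
  i= 5: D-S = 11 → L
  i= 6: D-U =  9 → J
  i= 7: A-W =  4 → E
  i= 8: Y-B = 23 → X
  i= 9: F-G = 25 → Z
  i=10: V-D = 18 → S
  i=11: V-P =  6 → G
  i=12: T-J = 10 → K
  i=13: E-T = 11 → L
  i=14: S-J =  9 → J
  i=15: X-T =  4 → E
  i=16: H-K = 23 → X
  i=17: O-P = 25 → Z
  i=18: P-X = 18 → S
  i=19: B-V =  6 → G
  i=20: Y-O = 10 → K
  i=21: B-Q = 11 → L
  i=22: W-N =  9 → J
  i=23: I-E =  4 → E
  i=24: A-D = 23 → X
  i=25: I-J = 25 → Z
  i=26: L-T = 18 → S
  i=27: P-J =  6 → G
  i=28: W-M = 10 → K
  i=29: M-B = 11 → L
  i=30: M-D =  9 → J
  i=31: A-W =  4 → E
  i=32: I-L = 23 → X
  i=33: R-S = 25 → Z
  i=34: H-P = 18 → S
  i=35: Z-T =  6 → G
  i=36: E-U = 10 → K
  i=37: H-W = 11 → L
  i=38: J-A =  9 → J
  i=39: D-Z =  4 → E
  i=40: A-D = 23 → X
  i=41: N-O = 25 → Z
  i=42: H-P = 18 → S
  i=43: S-M =  6 → G
  i=44: Q-G = 10 → K
  i=45: D-S = 11 → L
  shifts repeat with period 8: XZSGKLJE

XZSGKLJE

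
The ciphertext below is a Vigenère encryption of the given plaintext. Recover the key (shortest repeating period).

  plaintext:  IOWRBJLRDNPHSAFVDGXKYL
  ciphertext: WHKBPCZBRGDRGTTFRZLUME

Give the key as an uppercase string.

OTOK

  i= 0: W-I = 14 → O
  i= 1: H-O = 19 → T
  i= 2: K-W = 14 → O
  i= 3: B-R = 10 → K
  i= 4: P-B = 14 → O
  i= 5: C-J = 19 → T
  i= 6: Z-L = 14 → O
  i= 7: B-R = 10 → K
  i= 8: R-D = 14 → O
  i= 9: G-N = 19 → T
  i=10: D-P = 14 → O
  i=11: R-H = 10 → K
  i=12: G-S = 14 → O
  i=13: T-A = 19 → T
  i=14: T-F = 14 → O
  i=15: F-V = 10 → K
  i=16: R-D = 14 → O
  i=17: Z-G = 19 → T
  i=18: L-X = 14 → O
  i=19: U-K = 10 → K
  i=20: M-Y = 14 → O
  i=21: E-L = 19 → T
  shifts repeat with period 4: OTOK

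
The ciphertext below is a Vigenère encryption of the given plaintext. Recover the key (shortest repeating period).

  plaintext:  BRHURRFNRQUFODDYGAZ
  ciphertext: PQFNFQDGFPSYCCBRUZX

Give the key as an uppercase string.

OZYT

  i= 0: P-B = 14 → O
  i= 1: Q-R = 25 → Z
  i= 2: F-H = 24 → Y
  i= 3: N-U = 19 → T
  i= 4: F-R = 14 → O
  i= 5: Q-R = 25 → Z
  i= 6: D-F = 24 → Y
  i= 7: G-N = 19 → T
  i= 8: F-R = 14 → O
  i= 9: P-Q = 25 → Z
  i=10: S-U = 24 → Y
  i=11: Y-F = 19 → T
  i=12: C-O = 14 → O
  i=13: C-D = 25 → Z
  i=14: B-D = 24 → Y
  i=15: R-Y = 19 → T
  i=16: U-G = 14 → O
  i=17: Z-A = 25 → Z
  i=18: X-Z = 24 → Y
  shifts repeat with period 4: OZYT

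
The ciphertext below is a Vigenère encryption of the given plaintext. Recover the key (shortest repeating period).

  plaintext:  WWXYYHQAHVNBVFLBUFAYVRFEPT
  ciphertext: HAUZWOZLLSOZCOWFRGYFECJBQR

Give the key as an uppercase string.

  i= 0: H-W = 11 → L
  i= 1: A-W =  4 → E
  i= 2: U-X = 23 → X
  i= 3: Z-Y =  1 → B
  i= 4: W-Y = 24 → Y
  i= 5: O-H =  7 → H
  i= 6: Z-Q =  9 → J
  i= 7: L-A = 11 → L
  i= 8: L-H =  4 → E
  i= 9: S-V = 23 → X
  i=10: O-N =  1 → B
  i=11: Z-B = 24 → Y
  i=12: C-V =  7 → H
  i=13: O-F =  9 → J
  i=14: W-L = 11 → L
  i=15: F-B =  4 → E
  i=16: R-U = 23 → X
  i=17: G-F =  1 → B
  i=18: Y-A = 24 → Y
  i=19: F-Y =  7 → H
  i=20: E-V =  9 → J
  i=21: C-R = 11 → L
  i=22: J-F =  4 → E
  i=23: B-E = 23 → X
  i=24: Q-P =  1 → B
  i=25: R-T = 24 → Y
  shifts repeat with period 7: LEXBYHJ

LEXBYHJ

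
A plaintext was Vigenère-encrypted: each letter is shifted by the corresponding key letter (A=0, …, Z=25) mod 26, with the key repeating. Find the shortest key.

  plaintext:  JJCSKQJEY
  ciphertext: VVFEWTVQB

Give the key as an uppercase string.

  i= 0: V-J = 12 → M
  i= 1: V-J = 12 → M
  i= 2: F-C =  3 → D
  i= 3: E-S = 12 → M
  i= 4: W-K = 12 → M
  i= 5: T-Q =  3 → D
  i= 6: V-J = 12 → M
  i= 7: Q-E = 12 → M
  i= 8: B-Y =  3 → D
  shifts repeat with period 3: MMD

MMD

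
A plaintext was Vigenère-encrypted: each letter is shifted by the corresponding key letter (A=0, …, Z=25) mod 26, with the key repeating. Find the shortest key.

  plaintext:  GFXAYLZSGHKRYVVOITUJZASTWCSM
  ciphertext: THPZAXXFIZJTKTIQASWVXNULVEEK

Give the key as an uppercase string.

NCSZCMY

  i= 0: T-G = 13 → N
  i= 1: H-F =  2 → C
  i= 2: P-X = 18 → S
  i= 3: Z-A = 25 → Z
  i= 4: A-Y =  2 → C
  i= 5: X-L = 12 → M
  i= 6: X-Z = 24 → Y
  i= 7: F-S = 13 → N
  i= 8: I-G =  2 → C
  i= 9: Z-H = 18 → S
  i=10: J-K = 25 → Z
  i=11: T-R =  2 → C
  i=12: K-Y = 12 → M
  i=13: T-V = 24 → Y
  i=14: I-V = 13 → N
  i=15: Q-O =  2 → C
  i=16: A-I = 18 → S
  i=17: S-T = 25 → Z
  i=18: W-U =  2 → C
  i=19: V-J = 12 → M
  i=20: X-Z = 24 → Y
  i=21: N-A = 13 → N
  i=22: U-S =  2 → C
  i=23: L-T = 18 → S
  i=24: V-W = 25 → Z
  i=25: E-C =  2 → C
  i=26: E-S = 12 → M
  i=27: K-M = 24 → Y
  shifts repeat with period 7: NCSZCMY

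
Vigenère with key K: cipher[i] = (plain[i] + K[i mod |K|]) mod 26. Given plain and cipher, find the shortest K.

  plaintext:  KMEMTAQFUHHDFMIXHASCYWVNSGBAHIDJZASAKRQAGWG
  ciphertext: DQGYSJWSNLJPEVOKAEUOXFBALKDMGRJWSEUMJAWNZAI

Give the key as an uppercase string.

TECMZJGN

  i= 0: D-K = 19 → T
  i= 1: Q-M =  4 → E
  i= 2: G-E =  2 → C
  i= 3: Y-M = 12 → M
  i= 4: S-T = 25 → Z
  i= 5: J-A =  9 → J
  i= 6: W-Q =  6 → G
  i= 7: S-F = 13 → N
  i= 8: N-U = 19 → T
  i= 9: L-H =  4 → E
  i=10: J-H =  2 → C
  i=11: P-D = 12 → M
  i=12: E-F = 25 → Z
  i=13: V-M =  9 → J
  i=14: O-I =  6 → G
  i=15: K-X = 13 → N
  i=16: A-H = 19 → T
  i=17: E-A =  4 → E
  i=18: U-S =  2 → C
  i=19: O-C = 12 → M
  i=20: X-Y = 25 → Z
  i=21: F-W =  9 → J
  i=22: B-V =  6 → G
  i=23: A-N = 13 → N
  i=24: L-S = 19 → T
  i=25: K-G =  4 → E
  i=26: D-B =  2 → C
  i=27: M-A = 12 → M
  i=28: G-H = 25 → Z
  i=29: R-I =  9 → J
  i=30: J-D =  6 → G
  i=31: W-J = 13 → N
  i=32: S-Z = 19 → T
  i=33: E-A =  4 → E
  i=34: U-S =  2 → C
  i=35: M-A = 12 → M
  i=36: J-K = 25 → Z
  i=37: A-R =  9 → J
  i=38: W-Q =  6 → G
  i=39: N-A = 13 → N
  i=40: Z-G = 19 → T
  i=41: A-W =  4 → E
  i=42: I-G =  2 → C
  shifts repeat with period 8: TECMZJGN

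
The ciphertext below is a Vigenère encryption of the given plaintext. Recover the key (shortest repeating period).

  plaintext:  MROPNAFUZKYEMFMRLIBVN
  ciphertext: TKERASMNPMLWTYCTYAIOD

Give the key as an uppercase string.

  i= 0: T-M =  7 → H
  i= 1: K-R = 19 → T
  i= 2: E-O = 16 → Q
  i= 3: R-P =  2 → C
  i= 4: A-N = 13 → N
  i= 5: S-A = 18 → S
  i= 6: M-F =  7 → H
  i= 7: N-U = 19 → T
  i= 8: P-Z = 16 → Q
  i= 9: M-K =  2 → C
  i=10: L-Y = 13 → N
  i=11: W-E = 18 → S
  i=12: T-M =  7 → H
  i=13: Y-F = 19 → T
  i=14: C-M = 16 → Q
  i=15: T-R =  2 → C
  i=16: Y-L = 13 → N
  i=17: A-I = 18 → S
  i=18: I-B =  7 → H
  i=19: O-V = 19 → T
  i=20: D-N = 16 → Q
  shifts repeat with period 6: HTQCNS

HTQCNS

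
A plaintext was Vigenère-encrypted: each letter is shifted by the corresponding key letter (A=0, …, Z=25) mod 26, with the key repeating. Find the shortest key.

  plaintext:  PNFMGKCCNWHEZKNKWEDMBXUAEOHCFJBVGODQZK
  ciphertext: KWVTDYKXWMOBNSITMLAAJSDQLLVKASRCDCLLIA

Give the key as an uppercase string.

  i= 0: K-P = 21 → V
  i= 1: W-N =  9 → J
  i= 2: V-F = 16 → Q
  i= 3: T-M =  7 → H
  i= 4: D-G = 23 → X
  i= 5: Y-K = 14 → O
  i= 6: K-C =  8 → I
  i= 7: X-C = 21 → V
  i= 8: W-N =  9 → J
  i= 9: M-W = 16 → Q
  i=10: O-H =  7 → H
  i=11: B-E = 23 → X
  i=12: N-Z = 14 → O
  i=13: S-K =  8 → I
  i=14: I-N = 21 → V
  i=15: T-K =  9 → J
  i=16: M-W = 16 → Q
  i=17: L-E =  7 → H
  i=18: A-D = 23 → X
  i=19: A-M = 14 → O
  i=20: J-B =  8 → I
  i=21: S-X = 21 → V
  i=22: D-U =  9 → J
  i=23: Q-A = 16 → Q
  i=24: L-E =  7 → H
  i=25: L-O = 23 → X
  i=26: V-H = 14 → O
  i=27: K-C =  8 → I
  i=28: A-F = 21 → V
  i=29: S-J =  9 → J
  i=30: R-B = 16 → Q
  i=31: C-V =  7 → H
  i=32: D-G = 23 → X
  i=33: C-O = 14 → O
  i=34: L-D =  8 → I
  i=35: L-Q = 21 → V
  i=36: I-Z =  9 → J
  i=37: A-K = 16 → Q
  shifts repeat with period 7: VJQHXOI

VJQHXOI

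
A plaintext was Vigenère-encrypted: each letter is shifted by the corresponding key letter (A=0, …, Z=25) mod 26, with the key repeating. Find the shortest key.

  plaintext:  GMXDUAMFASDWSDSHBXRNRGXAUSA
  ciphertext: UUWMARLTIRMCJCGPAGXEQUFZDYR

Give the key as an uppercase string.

  i= 0: U-G = 14 → O
  i= 1: U-M =  8 → I
  i= 2: W-X = 25 → Z
  i= 3: M-D =  9 → J
  i= 4: A-U =  6 → G
  i= 5: R-A = 17 → R
  i= 6: L-M = 25 → Z
  i= 7: T-F = 14 → O
  i= 8: I-A =  8 → I
  i= 9: R-S = 25 → Z
  i=10: M-D =  9 → J
  i=11: C-W =  6 → G
  i=12: J-S = 17 → R
  i=13: C-D = 25 → Z
  i=14: G-S = 14 → O
  i=15: P-H =  8 → I
  i=16: A-B = 25 → Z
  i=17: G-X =  9 → J
  i=18: X-R =  6 → G
  i=19: E-N = 17 → R
  i=20: Q-R = 25 → Z
  i=21: U-G = 14 → O
  i=22: F-X =  8 → I
  i=23: Z-A = 25 → Z
  i=24: D-U =  9 → J
  i=25: Y-S =  6 → G
  i=26: R-A = 17 → R
  shifts repeat with period 7: OIZJGRZ

OIZJGRZ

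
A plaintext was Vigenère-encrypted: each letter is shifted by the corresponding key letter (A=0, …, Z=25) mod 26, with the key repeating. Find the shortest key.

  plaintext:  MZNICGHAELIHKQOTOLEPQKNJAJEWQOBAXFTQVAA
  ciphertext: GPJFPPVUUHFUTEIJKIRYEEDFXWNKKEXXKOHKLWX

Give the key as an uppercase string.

  i= 0: G-M = 20 → U
  i= 1: P-Z = 16 → Q
  i= 2: J-N = 22 → W
  i= 3: F-I = 23 → X
  i= 4: P-C = 13 → N
  i= 5: P-G =  9 → J
  i= 6: V-H = 14 → O
  i= 7: U-A = 20 → U
  i= 8: U-E = 16 → Q
  i= 9: H-L = 22 → W
  i=10: F-I = 23 → X
  i=11: U-H = 13 → N
  i=12: T-K =  9 → J
  i=13: E-Q = 14 → O
  i=14: I-O = 20 → U
  i=15: J-T = 16 → Q
  i=16: K-O = 22 → W
  i=17: I-L = 23 → X
  i=18: R-E = 13 → N
  i=19: Y-P =  9 → J
  i=20: E-Q = 14 → O
  i=21: E-K = 20 → U
  i=22: D-N = 16 → Q
  i=23: F-J = 22 → W
  i=24: X-A = 23 → X
  i=25: W-J = 13 → N
  i=26: N-E =  9 → J
  i=27: K-W = 14 → O
  i=28: K-Q = 20 → U
  i=29: E-O = 16 → Q
  i=30: X-B = 22 → W
  i=31: X-A = 23 → X
  i=32: K-X = 13 → N
  i=33: O-F =  9 → J
  i=34: H-T = 14 → O
  i=35: K-Q = 20 → U
  i=36: L-V = 16 → Q
  i=37: W-A = 22 → W
  i=38: X-A = 23 → X
  shifts repeat with period 7: UQWXNJO

UQWXNJO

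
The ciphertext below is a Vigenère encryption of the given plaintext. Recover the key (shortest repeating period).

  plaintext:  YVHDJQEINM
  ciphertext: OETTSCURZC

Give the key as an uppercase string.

QJM

  i= 0: O-Y = 16 → Q
  i= 1: E-V =  9 → J
  i= 2: T-H = 12 → M
  i= 3: T-D = 16 → Q
  i= 4: S-J =  9 → J
  i= 5: C-Q = 12 → M
  i= 6: U-E = 16 → Q
  i= 7: R-I =  9 → J
  i= 8: Z-N = 12 → M
  i= 9: C-M = 16 → Q
  shifts repeat with period 3: QJM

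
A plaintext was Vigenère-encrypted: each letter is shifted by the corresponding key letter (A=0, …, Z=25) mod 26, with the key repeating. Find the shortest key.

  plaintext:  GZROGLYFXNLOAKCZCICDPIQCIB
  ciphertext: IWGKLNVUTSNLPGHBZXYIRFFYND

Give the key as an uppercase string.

CXPWF

  i= 0: I-G =  2 → C
  i= 1: W-Z = 23 → X
  i= 2: G-R = 15 → P
  i= 3: K-O = 22 → W
  i= 4: L-G =  5 → F
  i= 5: N-L =  2 → C
  i= 6: V-Y = 23 → X
  i= 7: U-F = 15 → P
  i= 8: T-X = 22 → W
  i= 9: S-N =  5 → F
  i=10: N-L =  2 → C
  i=11: L-O = 23 → X
  i=12: P-A = 15 → P
  i=13: G-K = 22 → W
  i=14: H-C =  5 → F
  i=15: B-Z =  2 → C
  i=16: Z-C = 23 → X
  i=17: X-I = 15 → P
  i=18: Y-C = 22 → W
  i=19: I-D =  5 → F
  i=20: R-P =  2 → C
  i=21: F-I = 23 → X
  i=22: F-Q = 15 → P
  i=23: Y-C = 22 → W
  i=24: N-I =  5 → F
  i=25: D-B =  2 → C
  shifts repeat with period 5: CXPWF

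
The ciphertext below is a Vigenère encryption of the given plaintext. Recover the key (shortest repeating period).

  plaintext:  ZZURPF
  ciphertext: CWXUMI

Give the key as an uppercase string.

  i= 0: C-Z =  3 → D
  i= 1: W-Z = 23 → X
  i= 2: X-U =  3 → D
  i= 3: U-R =  3 → D
  i= 4: M-P = 23 → X
  i= 5: I-F =  3 → D
  shifts repeat with period 3: DXD

DXD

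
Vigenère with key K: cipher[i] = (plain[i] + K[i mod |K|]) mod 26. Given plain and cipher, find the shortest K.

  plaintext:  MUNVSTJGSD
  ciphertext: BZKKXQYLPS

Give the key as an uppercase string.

PFX

  i= 0: B-M = 15 → P
  i= 1: Z-U =  5 → F
  i= 2: K-N = 23 → X
  i= 3: K-V = 15 → P
  i= 4: X-S =  5 → F
  i= 5: Q-T = 23 → X
  i= 6: Y-J = 15 → P
  i= 7: L-G =  5 → F
  i= 8: P-S = 23 → X
  i= 9: S-D = 15 → P
  shifts repeat with period 3: PFX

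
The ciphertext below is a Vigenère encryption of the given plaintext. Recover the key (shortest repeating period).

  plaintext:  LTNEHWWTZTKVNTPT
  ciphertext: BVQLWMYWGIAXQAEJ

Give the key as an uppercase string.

  i= 0: B-L = 16 → Q
  i= 1: V-T =  2 → C
  i= 2: Q-N =  3 → D
  i= 3: L-E =  7 → H
  i= 4: W-H = 15 → P
  i= 5: M-W = 16 → Q
  i= 6: Y-W =  2 → C
  i= 7: W-T =  3 → D
  i= 8: G-Z =  7 → H
  i= 9: I-T = 15 → P
  i=10: A-K = 16 → Q
  i=11: X-V =  2 → C
  i=12: Q-N =  3 → D
  i=13: A-T =  7 → H
  i=14: E-P = 15 → P
  i=15: J-T = 16 → Q
  shifts repeat with period 5: QCDHP

QCDHP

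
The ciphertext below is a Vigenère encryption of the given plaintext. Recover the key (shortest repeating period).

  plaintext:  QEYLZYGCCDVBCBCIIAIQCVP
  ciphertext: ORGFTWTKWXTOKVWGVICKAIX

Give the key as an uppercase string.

  i= 0: O-Q = 24 → Y
  i= 1: R-E = 13 → N
  i= 2: G-Y =  8 → I
  i= 3: F-L = 20 → U
  i= 4: T-Z = 20 → U
  i= 5: W-Y = 24 → Y
  i= 6: T-G = 13 → N
  i= 7: K-C =  8 → I
  i= 8: W-C = 20 → U
  i= 9: X-D = 20 → U
  i=10: T-V = 24 → Y
  i=11: O-B = 13 → N
  i=12: K-C =  8 → I
  i=13: V-B = 20 → U
  i=14: W-C = 20 → U
  i=15: G-I = 24 → Y
  i=16: V-I = 13 → N
  i=17: I-A =  8 → I
  i=18: C-I = 20 → U
  i=19: K-Q = 20 → U
  i=20: A-C = 24 → Y
  i=21: I-V = 13 → N
  i=22: X-P =  8 → I
  shifts repeat with period 5: YNIUU

YNIUU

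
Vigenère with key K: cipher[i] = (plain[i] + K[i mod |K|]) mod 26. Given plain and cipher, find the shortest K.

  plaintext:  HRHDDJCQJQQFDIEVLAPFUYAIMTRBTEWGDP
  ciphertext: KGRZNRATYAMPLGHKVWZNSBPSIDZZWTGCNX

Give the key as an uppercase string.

  i= 0: K-H =  3 → D
  i= 1: G-R = 15 → P
  i= 2: R-H = 10 → K
  i= 3: Z-D = 22 → W
  i= 4: N-D = 10 → K
  i= 5: R-J =  8 → I
  i= 6: A-C = 24 → Y
  i= 7: T-Q =  3 → D
  i= 8: Y-J = 15 → P
  i= 9: A-Q = 10 → K
  i=10: M-Q = 22 → W
  i=11: P-F = 10 → K
  i=12: L-D =  8 → I
  i=13: G-I = 24 → Y
  i=14: H-E =  3 → D
  i=15: K-V = 15 → P
  i=16: V-L = 10 → K
  i=17: W-A = 22 → W
  i=18: Z-P = 10 → K
  i=19: N-F =  8 → I
  i=20: S-U = 24 → Y
  i=21: B-Y =  3 → D
  i=22: P-A = 15 → P
  i=23: S-I = 10 → K
  i=24: I-M = 22 → W
  i=25: D-T = 10 → K
  i=26: Z-R =  8 → I
  i=27: Z-B = 24 → Y
  i=28: W-T =  3 → D
  i=29: T-E = 15 → P
  i=30: G-W = 10 → K
  i=31: C-G = 22 → W
  i=32: N-D = 10 → K
  i=33: X-P =  8 → I
  shifts repeat with period 7: DPKWKIY

DPKWKIY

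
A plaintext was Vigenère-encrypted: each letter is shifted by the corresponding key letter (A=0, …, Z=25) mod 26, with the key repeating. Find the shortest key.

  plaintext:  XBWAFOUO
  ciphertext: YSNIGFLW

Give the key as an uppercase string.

BRRI

  i= 0: Y-X =  1 → B
  i= 1: S-B = 17 → R
  i= 2: N-W = 17 → R
  i= 3: I-A =  8 → I
  i= 4: G-F =  1 → B
  i= 5: F-O = 17 → R
  i= 6: L-U = 17 → R
  i= 7: W-O =  8 → I
  shifts repeat with period 4: BRRI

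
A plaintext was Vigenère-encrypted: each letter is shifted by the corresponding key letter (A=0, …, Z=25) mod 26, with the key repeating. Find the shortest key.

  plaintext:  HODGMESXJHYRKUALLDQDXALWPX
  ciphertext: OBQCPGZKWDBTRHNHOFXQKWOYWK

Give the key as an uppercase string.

HNNWDC

  i= 0: O-H =  7 → H
  i= 1: B-O = 13 → N
  i= 2: Q-D = 13 → N
  i= 3: C-G = 22 → W
  i= 4: P-M =  3 → D
  i= 5: G-E =  2 → C
  i= 6: Z-S =  7 → H
  i= 7: K-X = 13 → N
  i= 8: W-J = 13 → N
  i= 9: D-H = 22 → W
  i=10: B-Y =  3 → D
  i=11: T-R =  2 → C
  i=12: R-K =  7 → H
  i=13: H-U = 13 → N
  i=14: N-A = 13 → N
  i=15: H-L = 22 → W
  i=16: O-L =  3 → D
  i=17: F-D =  2 → C
  i=18: X-Q =  7 → H
  i=19: Q-D = 13 → N
  i=20: K-X = 13 → N
  i=21: W-A = 22 → W
  i=22: O-L =  3 → D
  i=23: Y-W =  2 → C
  i=24: W-P =  7 → H
  i=25: K-X = 13 → N
  shifts repeat with period 6: HNNWDC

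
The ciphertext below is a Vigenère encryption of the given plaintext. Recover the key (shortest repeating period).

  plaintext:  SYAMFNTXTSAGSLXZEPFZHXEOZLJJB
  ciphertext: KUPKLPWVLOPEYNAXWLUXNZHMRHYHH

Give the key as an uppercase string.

  i= 0: K-S = 18 → S
  i= 1: U-Y = 22 → W
  i= 2: P-A = 15 → P
  i= 3: K-M = 24 → Y
  i= 4: L-F =  6 → G
  i= 5: P-N =  2 → C
  i= 6: W-T =  3 → D
  i= 7: V-X = 24 → Y
  i= 8: L-T = 18 → S
  i= 9: O-S = 22 → W
  i=10: P-A = 15 → P
  i=11: E-G = 24 → Y
  i=12: Y-S =  6 → G
  i=13: N-L =  2 → C
  i=14: A-X =  3 → D
  i=15: X-Z = 24 → Y
  i=16: W-E = 18 → S
  i=17: L-P = 22 → W
  i=18: U-F = 15 → P
  i=19: X-Z = 24 → Y
  i=20: N-H =  6 → G
  i=21: Z-X =  2 → C
  i=22: H-E =  3 → D
  i=23: M-O = 24 → Y
  i=24: R-Z = 18 → S
  i=25: H-L = 22 → W
  i=26: Y-J = 15 → P
  i=27: H-J = 24 → Y
  i=28: H-B =  6 → G
  shifts repeat with period 8: SWPYGCDY

SWPYGCDY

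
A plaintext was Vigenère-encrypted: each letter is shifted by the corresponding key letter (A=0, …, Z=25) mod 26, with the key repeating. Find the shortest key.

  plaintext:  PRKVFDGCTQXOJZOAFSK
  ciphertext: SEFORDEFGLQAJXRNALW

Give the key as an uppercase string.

DNVTMAY

  i= 0: S-P =  3 → D
  i= 1: E-R = 13 → N
  i= 2: F-K = 21 → V
  i= 3: O-V = 19 → T
  i= 4: R-F = 12 → M
  i= 5: D-D =  0 → A
  i= 6: E-G = 24 → Y
  i= 7: F-C =  3 → D
  i= 8: G-T = 13 → N
  i= 9: L-Q = 21 → V
  i=10: Q-X = 19 → T
  i=11: A-O = 12 → M
  i=12: J-J =  0 → A
  i=13: X-Z = 24 → Y
  i=14: R-O =  3 → D
  i=15: N-A = 13 → N
  i=16: A-F = 21 → V
  i=17: L-S = 19 → T
  i=18: W-K = 12 → M
  shifts repeat with period 7: DNVTMAY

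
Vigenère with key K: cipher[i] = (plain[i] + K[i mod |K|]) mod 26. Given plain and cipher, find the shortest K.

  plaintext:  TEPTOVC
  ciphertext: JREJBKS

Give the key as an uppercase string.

  i= 0: J-T = 16 → Q
  i= 1: R-E = 13 → N
  i= 2: E-P = 15 → P
  i= 3: J-T = 16 → Q
  i= 4: B-O = 13 → N
  i= 5: K-V = 15 → P
  i= 6: S-C = 16 → Q
  shifts repeat with period 3: QNP

QNP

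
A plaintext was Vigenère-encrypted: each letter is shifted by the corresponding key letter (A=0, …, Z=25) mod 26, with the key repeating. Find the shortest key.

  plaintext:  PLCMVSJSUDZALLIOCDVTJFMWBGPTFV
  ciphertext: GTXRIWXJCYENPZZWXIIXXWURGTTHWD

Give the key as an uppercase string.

RIVFNEO

  i= 0: G-P = 17 → R
  i= 1: T-L =  8 → I
  i= 2: X-C = 21 → V
  i= 3: R-M =  5 → F
  i= 4: I-V = 13 → N
  i= 5: W-S =  4 → E
  i= 6: X-J = 14 → O
  i= 7: J-S = 17 → R
  i= 8: C-U =  8 → I
  i= 9: Y-D = 21 → V
  i=10: E-Z =  5 → F
  i=11: N-A = 13 → N
  i=12: P-L =  4 → E
  i=13: Z-L = 14 → O
  i=14: Z-I = 17 → R
  i=15: W-O =  8 → I
  i=16: X-C = 21 → V
  i=17: I-D =  5 → F
  i=18: I-V = 13 → N
  i=19: X-T =  4 → E
  i=20: X-J = 14 → O
  i=21: W-F = 17 → R
  i=22: U-M =  8 → I
  i=23: R-W = 21 → V
  i=24: G-B =  5 → F
  i=25: T-G = 13 → N
  i=26: T-P =  4 → E
  i=27: H-T = 14 → O
  i=28: W-F = 17 → R
  i=29: D-V =  8 → I
  shifts repeat with period 7: RIVFNEO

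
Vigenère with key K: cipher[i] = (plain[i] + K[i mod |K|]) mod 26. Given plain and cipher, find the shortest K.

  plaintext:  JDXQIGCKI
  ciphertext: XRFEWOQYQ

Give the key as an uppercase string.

OOI

  i= 0: X-J = 14 → O
  i= 1: R-D = 14 → O
  i= 2: F-X =  8 → I
  i= 3: E-Q = 14 → O
  i= 4: W-I = 14 → O
  i= 5: O-G =  8 → I
  i= 6: Q-C = 14 → O
  i= 7: Y-K = 14 → O
  i= 8: Q-I =  8 → I
  shifts repeat with period 3: OOI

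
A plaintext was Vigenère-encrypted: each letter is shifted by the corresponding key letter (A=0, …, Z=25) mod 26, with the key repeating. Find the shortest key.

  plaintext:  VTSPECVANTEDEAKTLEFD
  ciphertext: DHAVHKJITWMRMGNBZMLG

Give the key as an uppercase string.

  i= 0: D-V =  8 → I
  i= 1: H-T = 14 → O
  i= 2: A-S =  8 → I
  i= 3: V-P =  6 → G
  i= 4: H-E =  3 → D
  i= 5: K-C =  8 → I
  i= 6: J-V = 14 → O
  i= 7: I-A =  8 → I
  i= 8: T-N =  6 → G
  i= 9: W-T =  3 → D
  i=10: M-E =  8 → I
  i=11: R-D = 14 → O
  i=12: M-E =  8 → I
  i=13: G-A =  6 → G
  i=14: N-K =  3 → D
  i=15: B-T =  8 → I
  i=16: Z-L = 14 → O
  i=17: M-E =  8 → I
  i=18: L-F =  6 → G
  i=19: G-D =  3 → D
  shifts repeat with period 5: IOIGD

IOIGD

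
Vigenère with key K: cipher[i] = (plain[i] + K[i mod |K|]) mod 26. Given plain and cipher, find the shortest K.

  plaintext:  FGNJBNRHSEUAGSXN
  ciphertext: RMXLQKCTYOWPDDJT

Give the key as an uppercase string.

MGKCPXL

  i= 0: R-F = 12 → M
  i= 1: M-G =  6 → G
  i= 2: X-N = 10 → K
  i= 3: L-J =  2 → C
  i= 4: Q-B = 15 → P
  i= 5: K-N = 23 → X
  i= 6: C-R = 11 → L
  i= 7: T-H = 12 → M
  i= 8: Y-S =  6 → G
  i= 9: O-E = 10 → K
  i=10: W-U =  2 → C
  i=11: P-A = 15 → P
  i=12: D-G = 23 → X
  i=13: D-S = 11 → L
  i=14: J-X = 12 → M
  i=15: T-N =  6 → G
  shifts repeat with period 7: MGKCPXL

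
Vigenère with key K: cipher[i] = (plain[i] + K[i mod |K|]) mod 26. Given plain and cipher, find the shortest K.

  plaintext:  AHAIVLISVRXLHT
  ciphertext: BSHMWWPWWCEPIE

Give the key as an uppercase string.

BLHE

  i= 0: B-A =  1 → B
  i= 1: S-H = 11 → L
  i= 2: H-A =  7 → H
  i= 3: M-I =  4 → E
  i= 4: W-V =  1 → B
  i= 5: W-L = 11 → L
  i= 6: P-I =  7 → H
  i= 7: W-S =  4 → E
  i= 8: W-V =  1 → B
  i= 9: C-R = 11 → L
  i=10: E-X =  7 → H
  i=11: P-L =  4 → E
  i=12: I-H =  1 → B
  i=13: E-T = 11 → L
  shifts repeat with period 4: BLHE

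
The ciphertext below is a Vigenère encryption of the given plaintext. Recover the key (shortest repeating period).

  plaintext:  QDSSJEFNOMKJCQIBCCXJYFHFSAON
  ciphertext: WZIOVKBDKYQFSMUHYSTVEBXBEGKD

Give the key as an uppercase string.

  i= 0: W-Q =  6 → G
  i= 1: Z-D = 22 → W
  i= 2: I-S = 16 → Q
  i= 3: O-S = 22 → W
  i= 4: V-J = 12 → M
  i= 5: K-E =  6 → G
  i= 6: B-F = 22 → W
  i= 7: D-N = 16 → Q
  i= 8: K-O = 22 → W
  i= 9: Y-M = 12 → M
  i=10: Q-K =  6 → G
  i=11: F-J = 22 → W
  i=12: S-C = 16 → Q
  i=13: M-Q = 22 → W
  i=14: U-I = 12 → M
  i=15: H-B =  6 → G
  i=16: Y-C = 22 → W
  i=17: S-C = 16 → Q
  i=18: T-X = 22 → W
  i=19: V-J = 12 → M
  i=20: E-Y =  6 → G
  i=21: B-F = 22 → W
  i=22: X-H = 16 → Q
  i=23: B-F = 22 → W
  i=24: E-S = 12 → M
  i=25: G-A =  6 → G
  i=26: K-O = 22 → W
  i=27: D-N = 16 → Q
  shifts repeat with period 5: GWQWM

GWQWM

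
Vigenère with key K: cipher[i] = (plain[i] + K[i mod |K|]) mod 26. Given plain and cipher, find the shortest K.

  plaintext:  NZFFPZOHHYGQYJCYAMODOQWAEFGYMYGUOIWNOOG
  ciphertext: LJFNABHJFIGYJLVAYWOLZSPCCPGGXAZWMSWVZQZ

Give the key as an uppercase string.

YKAILCTC

  i= 0: L-N = 24 → Y
  i= 1: J-Z = 10 → K
  i= 2: F-F =  0 → A
  i= 3: N-F =  8 → I
  i= 4: A-P = 11 → L
  i= 5: B-Z =  2 → C
  i= 6: H-O = 19 → T
  i= 7: J-H =  2 → C
  i= 8: F-H = 24 → Y
  i= 9: I-Y = 10 → K
  i=10: G-G =  0 → A
  i=11: Y-Q =  8 → I
  i=12: J-Y = 11 → L
  i=13: L-J =  2 → C
  i=14: V-C = 19 → T
  i=15: A-Y =  2 → C
  i=16: Y-A = 24 → Y
  i=17: W-M = 10 → K
  i=18: O-O =  0 → A
  i=19: L-D =  8 → I
  i=20: Z-O = 11 → L
  i=21: S-Q =  2 → C
  i=22: P-W = 19 → T
  i=23: C-A =  2 → C
  i=24: C-E = 24 → Y
  i=25: P-F = 10 → K
  i=26: G-G =  0 → A
  i=27: G-Y =  8 → I
  i=28: X-M = 11 → L
  i=29: A-Y =  2 → C
  i=30: Z-G = 19 → T
  i=31: W-U =  2 → C
  i=32: M-O = 24 → Y
  i=33: S-I = 10 → K
  i=34: W-W =  0 → A
  i=35: V-N =  8 → I
  i=36: Z-O = 11 → L
  i=37: Q-O =  2 → C
  i=38: Z-G = 19 → T
  shifts repeat with period 8: YKAILCTC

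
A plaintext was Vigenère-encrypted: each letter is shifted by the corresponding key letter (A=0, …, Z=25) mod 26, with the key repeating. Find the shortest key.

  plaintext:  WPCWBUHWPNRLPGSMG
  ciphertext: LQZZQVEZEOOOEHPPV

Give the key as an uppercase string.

PBXD

  i= 0: L-W = 15 → P
  i= 1: Q-P =  1 → B
  i= 2: Z-C = 23 → X
  i= 3: Z-W =  3 → D
  i= 4: Q-B = 15 → P
  i= 5: V-U =  1 → B
  i= 6: E-H = 23 → X
  i= 7: Z-W =  3 → D
  i= 8: E-P = 15 → P
  i= 9: O-N =  1 → B
  i=10: O-R = 23 → X
  i=11: O-L =  3 → D
  i=12: E-P = 15 → P
  i=13: H-G =  1 → B
  i=14: P-S = 23 → X
  i=15: P-M =  3 → D
  i=16: V-G = 15 → P
  shifts repeat with period 4: PBXD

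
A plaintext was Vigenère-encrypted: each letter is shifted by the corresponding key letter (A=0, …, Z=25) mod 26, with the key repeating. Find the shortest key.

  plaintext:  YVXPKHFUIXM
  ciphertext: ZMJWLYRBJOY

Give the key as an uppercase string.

  i= 0: Z-Y =  1 → B
  i= 1: M-V = 17 → R
  i= 2: J-X = 12 → M
  i= 3: W-P =  7 → H
  i= 4: L-K =  1 → B
  i= 5: Y-H = 17 → R
  i= 6: R-F = 12 → M
  i= 7: B-U =  7 → H
  i= 8: J-I =  1 → B
  i= 9: O-X = 17 → R
  i=10: Y-M = 12 → M
  shifts repeat with period 4: BRMH

BRMH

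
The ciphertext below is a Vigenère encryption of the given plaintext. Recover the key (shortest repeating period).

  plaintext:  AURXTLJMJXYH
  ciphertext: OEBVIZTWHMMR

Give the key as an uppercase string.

OKKYP

  i= 0: O-A = 14 → O
  i= 1: E-U = 10 → K
  i= 2: B-R = 10 → K
  i= 3: V-X = 24 → Y
  i= 4: I-T = 15 → P
  i= 5: Z-L = 14 → O
  i= 6: T-J = 10 → K
  i= 7: W-M = 10 → K
  i= 8: H-J = 24 → Y
  i= 9: M-X = 15 → P
  i=10: M-Y = 14 → O
  i=11: R-H = 10 → K
  shifts repeat with period 5: OKKYP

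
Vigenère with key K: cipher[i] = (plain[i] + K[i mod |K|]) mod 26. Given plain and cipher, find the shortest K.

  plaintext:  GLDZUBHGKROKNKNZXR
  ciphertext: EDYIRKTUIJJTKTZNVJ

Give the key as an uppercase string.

  i= 0: E-G = 24 → Y
  i= 1: D-L = 18 → S
  i= 2: Y-D = 21 → V
  i= 3: I-Z =  9 → J
  i= 4: R-U = 23 → X
  i= 5: K-B =  9 → J
  i= 6: T-H = 12 → M
  i= 7: U-G = 14 → O
  i= 8: I-K = 24 → Y
  i= 9: J-R = 18 → S
  i=10: J-O = 21 → V
  i=11: T-K =  9 → J
  i=12: K-N = 23 → X
  i=13: T-K =  9 → J
  i=14: Z-N = 12 → M
  i=15: N-Z = 14 → O
  i=16: V-X = 24 → Y
  i=17: J-R = 18 → S
  shifts repeat with period 8: YSVJXJMO

YSVJXJMO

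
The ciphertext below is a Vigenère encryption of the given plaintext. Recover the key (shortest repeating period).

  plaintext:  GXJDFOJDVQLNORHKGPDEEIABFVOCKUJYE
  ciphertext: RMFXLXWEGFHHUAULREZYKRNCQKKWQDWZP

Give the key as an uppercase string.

  i= 0: R-G = 11 → L
  i= 1: M-X = 15 → P
  i= 2: F-J = 22 → W
  i= 3: X-D = 20 → U
  i= 4: L-F =  6 → G
  i= 5: X-O =  9 → J
  i= 6: W-J = 13 → N
  i= 7: E-D =  1 → B
  i= 8: G-V = 11 → L
  i= 9: F-Q = 15 → P
  i=10: H-L = 22 → W
  i=11: H-N = 20 → U
  i=12: U-O =  6 → G
  i=13: A-R =  9 → J
  i=14: U-H = 13 → N
  i=15: L-K =  1 → B
  i=16: R-G = 11 → L
  i=17: E-P = 15 → P
  i=18: Z-D = 22 → W
  i=19: Y-E = 20 → U
  i=20: K-E =  6 → G
  i=21: R-I =  9 → J
  i=22: N-A = 13 → N
  i=23: C-B =  1 → B
  i=24: Q-F = 11 → L
  i=25: K-V = 15 → P
  i=26: K-O = 22 → W
  i=27: W-C = 20 → U
  i=28: Q-K =  6 → G
  i=29: D-U =  9 → J
  i=30: W-J = 13 → N
  i=31: Z-Y =  1 → B
  i=32: P-E = 11 → L
  shifts repeat with period 8: LPWUGJNB

LPWUGJNB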